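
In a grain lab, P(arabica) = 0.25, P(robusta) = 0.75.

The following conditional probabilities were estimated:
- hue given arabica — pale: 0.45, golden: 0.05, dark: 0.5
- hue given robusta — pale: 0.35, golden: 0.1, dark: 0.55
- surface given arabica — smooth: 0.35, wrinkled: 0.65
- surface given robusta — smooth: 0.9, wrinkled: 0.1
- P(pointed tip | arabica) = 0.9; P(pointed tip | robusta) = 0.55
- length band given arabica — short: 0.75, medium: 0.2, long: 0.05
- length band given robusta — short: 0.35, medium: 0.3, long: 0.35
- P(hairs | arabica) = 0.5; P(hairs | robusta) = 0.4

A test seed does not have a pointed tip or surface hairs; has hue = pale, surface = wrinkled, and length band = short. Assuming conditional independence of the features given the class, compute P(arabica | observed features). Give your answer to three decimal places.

arabica: 0.25 × 0.45 × 0.65 × (1−0.9) × 0.75 × (1−0.5) = 0.0027421875
robusta: 0.75 × 0.35 × 0.1 × (1−0.55) × 0.35 × (1−0.4) = 0.002480625
P(arabica | x) = 0.0027421875 / 0.0052228125 ≈ 0.525

0.525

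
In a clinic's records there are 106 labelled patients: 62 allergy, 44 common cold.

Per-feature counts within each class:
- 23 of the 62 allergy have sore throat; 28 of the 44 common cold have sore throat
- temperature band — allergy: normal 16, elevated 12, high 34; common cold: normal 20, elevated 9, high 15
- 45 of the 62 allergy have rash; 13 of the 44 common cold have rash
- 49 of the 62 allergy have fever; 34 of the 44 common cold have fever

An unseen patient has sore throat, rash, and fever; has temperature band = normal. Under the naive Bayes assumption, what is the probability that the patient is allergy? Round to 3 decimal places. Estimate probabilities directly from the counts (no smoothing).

allergy: (62/106) × (23/62) × (16/62) × (45/62) × (49/62) ≈ 0.03212
common cold: (44/106) × (28/44) × (20/44) × (13/44) × (34/44) ≈ 0.0274124
P(allergy | x) = 0.03212 / 0.0595324 ≈ 0.540

0.540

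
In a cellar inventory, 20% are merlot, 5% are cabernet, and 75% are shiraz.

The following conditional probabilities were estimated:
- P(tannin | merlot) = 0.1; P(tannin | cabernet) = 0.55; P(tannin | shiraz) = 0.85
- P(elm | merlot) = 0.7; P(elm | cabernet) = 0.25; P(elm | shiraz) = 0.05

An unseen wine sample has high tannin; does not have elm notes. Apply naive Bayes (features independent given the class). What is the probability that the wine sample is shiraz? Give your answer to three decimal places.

0.958

merlot: 0.2 × 0.1 × (1−0.7) = 0.006
cabernet: 0.05 × 0.55 × (1−0.25) = 0.020625
shiraz: 0.75 × 0.85 × (1−0.05) = 0.605625
P(shiraz | x) = 0.605625 / 0.63225 ≈ 0.958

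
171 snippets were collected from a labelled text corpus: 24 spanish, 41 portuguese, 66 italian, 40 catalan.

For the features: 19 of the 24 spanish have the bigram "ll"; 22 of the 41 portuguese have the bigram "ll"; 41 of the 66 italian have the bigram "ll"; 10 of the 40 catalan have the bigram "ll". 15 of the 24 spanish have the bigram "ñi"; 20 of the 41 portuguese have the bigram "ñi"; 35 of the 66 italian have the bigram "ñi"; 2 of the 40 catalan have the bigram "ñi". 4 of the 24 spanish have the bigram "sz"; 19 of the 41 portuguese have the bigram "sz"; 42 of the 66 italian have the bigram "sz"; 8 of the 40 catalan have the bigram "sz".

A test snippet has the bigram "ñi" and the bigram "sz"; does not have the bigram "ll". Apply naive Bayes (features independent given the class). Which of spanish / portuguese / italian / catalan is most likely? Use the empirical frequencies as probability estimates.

spanish: (24/171) × (5/24) × (15/24) × (4/24) ≈ 0.00304581
portuguese: (41/171) × (19/41) × (20/41) × (19/41) ≈ 0.0251173
italian: (66/171) × (25/66) × (35/66) × (42/66) ≈ 0.0493371
catalan: (40/171) × (30/40) × (2/40) × (8/40) ≈ 0.00175439
Highest score → italian.

italian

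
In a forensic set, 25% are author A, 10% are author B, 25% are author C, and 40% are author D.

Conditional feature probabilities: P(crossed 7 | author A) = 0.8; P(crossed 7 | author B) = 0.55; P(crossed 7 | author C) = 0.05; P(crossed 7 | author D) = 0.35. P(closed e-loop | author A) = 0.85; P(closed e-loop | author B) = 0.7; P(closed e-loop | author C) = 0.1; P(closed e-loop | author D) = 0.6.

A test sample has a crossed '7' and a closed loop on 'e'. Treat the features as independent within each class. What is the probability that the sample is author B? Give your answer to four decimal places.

author A: 0.25 × 0.8 × 0.85 = 0.17
author B: 0.1 × 0.55 × 0.7 = 0.0385
author C: 0.25 × 0.05 × 0.1 = 0.00125
author D: 0.4 × 0.35 × 0.6 = 0.084
P(author B | x) = 0.0385 / 0.29375 ≈ 0.1311

0.1311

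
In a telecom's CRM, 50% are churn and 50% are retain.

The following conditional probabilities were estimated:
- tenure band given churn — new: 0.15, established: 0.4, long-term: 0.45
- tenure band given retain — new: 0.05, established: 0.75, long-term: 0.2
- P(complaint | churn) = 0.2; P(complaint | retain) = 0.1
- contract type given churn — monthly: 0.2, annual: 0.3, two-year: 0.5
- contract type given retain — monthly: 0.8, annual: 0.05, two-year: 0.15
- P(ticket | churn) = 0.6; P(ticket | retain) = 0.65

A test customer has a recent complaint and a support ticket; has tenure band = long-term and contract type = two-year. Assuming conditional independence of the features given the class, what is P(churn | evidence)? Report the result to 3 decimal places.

0.933

churn: 0.5 × 0.45 × 0.2 × 0.5 × 0.6 = 0.0135
retain: 0.5 × 0.2 × 0.1 × 0.15 × 0.65 = 0.000975
P(churn | x) = 0.0135 / 0.014475 ≈ 0.933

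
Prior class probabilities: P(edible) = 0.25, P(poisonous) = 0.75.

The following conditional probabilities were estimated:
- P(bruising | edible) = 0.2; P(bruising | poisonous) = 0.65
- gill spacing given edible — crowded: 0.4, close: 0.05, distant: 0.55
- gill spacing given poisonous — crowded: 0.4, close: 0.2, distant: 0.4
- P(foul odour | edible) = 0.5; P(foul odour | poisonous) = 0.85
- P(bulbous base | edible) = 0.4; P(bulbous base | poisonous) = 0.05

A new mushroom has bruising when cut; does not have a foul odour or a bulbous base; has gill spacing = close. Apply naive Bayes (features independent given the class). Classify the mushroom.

poisonous

edible: 0.25 × 0.2 × 0.05 × (1−0.5) × (1−0.4) = 0.00075
poisonous: 0.75 × 0.65 × 0.2 × (1−0.85) × (1−0.05) = 0.01389375
Highest score → poisonous.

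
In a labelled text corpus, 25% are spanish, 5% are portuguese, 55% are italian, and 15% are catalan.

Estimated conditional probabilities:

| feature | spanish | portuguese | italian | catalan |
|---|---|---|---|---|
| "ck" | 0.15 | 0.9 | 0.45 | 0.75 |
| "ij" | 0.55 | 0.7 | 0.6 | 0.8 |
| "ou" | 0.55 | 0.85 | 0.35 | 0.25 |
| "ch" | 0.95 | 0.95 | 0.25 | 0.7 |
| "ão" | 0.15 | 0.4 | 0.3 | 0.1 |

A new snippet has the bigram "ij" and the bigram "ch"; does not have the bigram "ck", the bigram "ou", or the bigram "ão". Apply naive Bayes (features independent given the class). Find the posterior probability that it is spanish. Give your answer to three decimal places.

0.547

spanish: 0.25 × (1−0.15) × 0.55 × (1−0.55) × 0.95 × (1−0.15) = 0.042469453125
portuguese: 0.05 × (1−0.9) × 0.7 × (1−0.85) × 0.95 × (1−0.4) = 0.00029925
italian: 0.55 × (1−0.45) × 0.6 × (1−0.35) × 0.25 × (1−0.3) = 0.020645625
catalan: 0.15 × (1−0.75) × 0.8 × (1−0.25) × 0.7 × (1−0.1) = 0.014175
P(spanish | x) = 0.042469453125 / 0.077589328125 ≈ 0.547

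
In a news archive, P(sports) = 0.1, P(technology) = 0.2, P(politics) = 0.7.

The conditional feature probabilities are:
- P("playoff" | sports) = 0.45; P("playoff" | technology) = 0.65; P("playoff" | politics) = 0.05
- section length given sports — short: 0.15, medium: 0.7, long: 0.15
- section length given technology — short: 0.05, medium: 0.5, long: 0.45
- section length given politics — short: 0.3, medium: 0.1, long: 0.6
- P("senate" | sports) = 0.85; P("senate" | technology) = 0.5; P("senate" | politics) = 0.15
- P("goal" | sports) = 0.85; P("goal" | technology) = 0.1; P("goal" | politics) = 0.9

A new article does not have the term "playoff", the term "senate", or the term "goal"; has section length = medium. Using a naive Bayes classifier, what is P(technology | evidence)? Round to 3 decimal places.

sports: 0.1 × (1−0.45) × 0.7 × (1−0.85) × (1−0.85) = 0.00086625
technology: 0.2 × (1−0.65) × 0.5 × (1−0.5) × (1−0.1) = 0.01575
politics: 0.7 × (1−0.05) × 0.1 × (1−0.15) × (1−0.9) = 0.0056525
P(technology | x) = 0.01575 / 0.02226875 ≈ 0.707

0.707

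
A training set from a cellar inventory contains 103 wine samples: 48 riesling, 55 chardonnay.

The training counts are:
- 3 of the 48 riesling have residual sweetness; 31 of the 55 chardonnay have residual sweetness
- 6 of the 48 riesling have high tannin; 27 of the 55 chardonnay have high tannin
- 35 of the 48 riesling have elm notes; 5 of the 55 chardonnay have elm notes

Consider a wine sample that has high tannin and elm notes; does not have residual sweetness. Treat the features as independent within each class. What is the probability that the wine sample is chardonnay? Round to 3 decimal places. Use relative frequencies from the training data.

riesling: (48/103) × (45/48) × (6/48) × (35/48) ≈ 0.039821
chardonnay: (55/103) × (24/55) × (27/55) × (5/55) ≈ 0.0103988
P(chardonnay | x) = 0.0103988 / 0.0502198 ≈ 0.207

0.207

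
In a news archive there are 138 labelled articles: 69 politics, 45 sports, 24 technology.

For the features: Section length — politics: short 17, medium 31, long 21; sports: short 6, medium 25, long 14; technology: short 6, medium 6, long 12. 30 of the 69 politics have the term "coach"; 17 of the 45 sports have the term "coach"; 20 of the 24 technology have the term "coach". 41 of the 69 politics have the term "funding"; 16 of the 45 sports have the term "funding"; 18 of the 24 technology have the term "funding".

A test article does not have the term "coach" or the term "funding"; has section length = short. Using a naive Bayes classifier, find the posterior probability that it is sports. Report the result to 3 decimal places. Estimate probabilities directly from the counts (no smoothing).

0.367

politics: (69/138) × (17/69) × (39/69) × (28/69) ≈ 0.0282549
sports: (45/138) × (6/45) × (28/45) × (29/45) ≈ 0.0174342
technology: (24/138) × (6/24) × (4/24) × (6/24) ≈ 0.00181159
P(sports | x) = 0.0174342 / 0.04750069 ≈ 0.367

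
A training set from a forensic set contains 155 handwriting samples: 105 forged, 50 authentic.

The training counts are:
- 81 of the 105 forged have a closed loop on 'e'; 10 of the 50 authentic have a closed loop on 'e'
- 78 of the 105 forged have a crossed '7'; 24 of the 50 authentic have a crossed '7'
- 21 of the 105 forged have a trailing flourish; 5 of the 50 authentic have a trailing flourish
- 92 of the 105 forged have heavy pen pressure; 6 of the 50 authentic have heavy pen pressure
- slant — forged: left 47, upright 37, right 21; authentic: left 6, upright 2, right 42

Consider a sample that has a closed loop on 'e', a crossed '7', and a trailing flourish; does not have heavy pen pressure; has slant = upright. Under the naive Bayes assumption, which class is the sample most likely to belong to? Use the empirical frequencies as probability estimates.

forged

forged: (105/155) × (81/105) × (78/105) × (21/105) × (13/105) × (37/105) ≈ 0.00338731
authentic: (50/155) × (10/50) × (24/50) × (5/50) × (44/50) × (2/50) ≈ 0.000109006
Highest score → forged.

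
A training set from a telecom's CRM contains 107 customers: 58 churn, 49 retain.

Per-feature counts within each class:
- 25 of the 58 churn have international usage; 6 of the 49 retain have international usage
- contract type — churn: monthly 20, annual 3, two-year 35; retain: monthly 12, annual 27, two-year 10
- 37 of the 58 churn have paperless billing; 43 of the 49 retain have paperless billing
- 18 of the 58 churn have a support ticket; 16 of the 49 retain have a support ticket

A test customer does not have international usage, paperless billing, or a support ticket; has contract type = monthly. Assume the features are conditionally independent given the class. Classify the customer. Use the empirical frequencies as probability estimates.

churn

churn: (58/107) × (33/58) × (20/58) × (21/58) × (40/58) ≈ 0.0265556
retain: (49/107) × (43/49) × (12/49) × (6/49) × (33/49) ≈ 0.00811602
Highest score → churn.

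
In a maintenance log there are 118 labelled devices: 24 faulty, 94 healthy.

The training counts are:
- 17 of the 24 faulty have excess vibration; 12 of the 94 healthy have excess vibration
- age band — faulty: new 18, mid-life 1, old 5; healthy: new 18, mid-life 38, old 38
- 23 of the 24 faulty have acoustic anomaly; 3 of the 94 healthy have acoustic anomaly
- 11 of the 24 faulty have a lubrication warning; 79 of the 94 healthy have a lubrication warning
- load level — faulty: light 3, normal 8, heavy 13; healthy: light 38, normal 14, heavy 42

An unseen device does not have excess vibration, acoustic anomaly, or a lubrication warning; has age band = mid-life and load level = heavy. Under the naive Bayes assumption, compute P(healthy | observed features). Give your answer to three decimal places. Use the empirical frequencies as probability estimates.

0.998

faulty: (24/118) × (7/24) × (1/24) × (1/24) × (13/24) × (13/24) ≈ 0.0000302174
healthy: (94/118) × (82/94) × (38/94) × (91/94) × (15/94) × (42/94) ≈ 0.0193904
P(healthy | x) = 0.0193904 / 0.0194206174 ≈ 0.998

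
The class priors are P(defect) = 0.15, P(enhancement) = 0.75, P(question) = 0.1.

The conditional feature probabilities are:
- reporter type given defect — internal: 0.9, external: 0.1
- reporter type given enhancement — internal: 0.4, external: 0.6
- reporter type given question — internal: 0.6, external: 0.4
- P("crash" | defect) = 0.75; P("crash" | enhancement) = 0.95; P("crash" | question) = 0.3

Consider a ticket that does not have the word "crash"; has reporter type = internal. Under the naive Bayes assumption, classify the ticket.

question

defect: 0.15 × 0.9 × (1−0.75) = 0.03375
enhancement: 0.75 × 0.4 × (1−0.95) = 0.015
question: 0.1 × 0.6 × (1−0.3) = 0.042
Highest score → question.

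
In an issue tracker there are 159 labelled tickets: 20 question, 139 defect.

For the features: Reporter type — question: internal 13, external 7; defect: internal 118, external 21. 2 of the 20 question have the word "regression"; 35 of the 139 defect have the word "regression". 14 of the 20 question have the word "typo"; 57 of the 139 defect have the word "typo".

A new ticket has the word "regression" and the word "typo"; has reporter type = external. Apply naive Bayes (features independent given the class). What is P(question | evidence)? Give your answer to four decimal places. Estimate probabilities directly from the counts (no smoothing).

0.1843

question: (20/159) × (7/20) × (2/20) × (14/20) ≈ 0.00308176
defect: (139/159) × (21/139) × (35/139) × (57/139) ≈ 0.0136375
P(question | x) = 0.00308176 / 0.01671926 ≈ 0.1843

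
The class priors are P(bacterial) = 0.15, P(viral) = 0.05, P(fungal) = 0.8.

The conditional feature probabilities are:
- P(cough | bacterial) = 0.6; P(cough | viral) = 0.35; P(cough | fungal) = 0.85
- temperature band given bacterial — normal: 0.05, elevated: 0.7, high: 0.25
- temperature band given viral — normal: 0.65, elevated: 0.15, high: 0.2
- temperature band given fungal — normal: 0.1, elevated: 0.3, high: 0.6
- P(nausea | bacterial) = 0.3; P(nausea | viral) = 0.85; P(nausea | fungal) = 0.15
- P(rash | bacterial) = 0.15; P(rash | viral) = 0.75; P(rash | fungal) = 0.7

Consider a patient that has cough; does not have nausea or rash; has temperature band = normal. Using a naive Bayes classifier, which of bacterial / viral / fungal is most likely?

bacterial: 0.15 × 0.6 × 0.05 × (1−0.3) × (1−0.15) = 0.0026775
viral: 0.05 × 0.35 × 0.65 × (1−0.85) × (1−0.75) = 0.0004265625
fungal: 0.8 × 0.85 × 0.1 × (1−0.15) × (1−0.7) = 0.01734
Highest score → fungal.

fungal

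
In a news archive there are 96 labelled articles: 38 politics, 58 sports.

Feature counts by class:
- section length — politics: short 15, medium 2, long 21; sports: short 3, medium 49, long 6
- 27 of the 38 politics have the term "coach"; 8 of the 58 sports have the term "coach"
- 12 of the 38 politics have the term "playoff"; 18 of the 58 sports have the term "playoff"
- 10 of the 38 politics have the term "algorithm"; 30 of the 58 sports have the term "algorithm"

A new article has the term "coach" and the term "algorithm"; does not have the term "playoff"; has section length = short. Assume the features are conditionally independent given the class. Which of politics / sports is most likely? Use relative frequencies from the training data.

politics: (38/96) × (15/38) × (27/38) × (26/38) × (10/38) ≈ 0.0199897
sports: (58/96) × (3/58) × (8/58) × (40/58) × (30/58) ≈ 0.00153758
Highest score → politics.

politics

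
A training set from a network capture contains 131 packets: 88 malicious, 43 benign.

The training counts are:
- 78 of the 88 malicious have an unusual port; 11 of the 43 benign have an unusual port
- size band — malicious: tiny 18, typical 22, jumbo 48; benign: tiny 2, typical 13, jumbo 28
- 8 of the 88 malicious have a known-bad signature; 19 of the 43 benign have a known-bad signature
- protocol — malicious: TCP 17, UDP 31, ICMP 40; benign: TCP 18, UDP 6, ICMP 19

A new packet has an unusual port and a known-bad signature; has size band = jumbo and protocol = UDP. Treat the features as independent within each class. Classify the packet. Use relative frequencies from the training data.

malicious

malicious: (88/131) × (78/88) × (48/88) × (8/88) × (31/88) ≈ 0.0104008
benign: (43/131) × (11/43) × (28/43) × (19/43) × (6/43) ≈ 0.00337116
Highest score → malicious.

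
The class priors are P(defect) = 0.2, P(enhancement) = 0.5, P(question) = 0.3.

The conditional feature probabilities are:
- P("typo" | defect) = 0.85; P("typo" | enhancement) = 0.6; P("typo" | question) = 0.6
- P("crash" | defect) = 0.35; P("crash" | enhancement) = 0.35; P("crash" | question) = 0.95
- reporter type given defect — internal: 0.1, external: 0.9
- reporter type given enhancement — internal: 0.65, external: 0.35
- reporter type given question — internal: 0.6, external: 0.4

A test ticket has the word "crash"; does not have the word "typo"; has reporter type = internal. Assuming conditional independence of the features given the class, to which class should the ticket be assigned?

defect: 0.2 × (1−0.85) × 0.35 × 0.1 = 0.00105
enhancement: 0.5 × (1−0.6) × 0.35 × 0.65 = 0.0455
question: 0.3 × (1−0.6) × 0.95 × 0.6 = 0.0684
Highest score → question.

question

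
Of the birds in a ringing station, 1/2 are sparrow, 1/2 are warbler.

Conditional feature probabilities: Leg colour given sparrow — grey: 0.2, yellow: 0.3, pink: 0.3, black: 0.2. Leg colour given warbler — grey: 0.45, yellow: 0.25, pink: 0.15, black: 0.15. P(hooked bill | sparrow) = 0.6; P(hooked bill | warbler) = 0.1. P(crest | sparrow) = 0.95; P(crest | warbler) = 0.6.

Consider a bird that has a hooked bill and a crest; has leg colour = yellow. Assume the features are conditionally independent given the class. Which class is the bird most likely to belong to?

sparrow: 0.5 × 0.3 × 0.6 × 0.95 = 0.0855
warbler: 0.5 × 0.25 × 0.1 × 0.6 = 0.0075
Highest score → sparrow.

sparrow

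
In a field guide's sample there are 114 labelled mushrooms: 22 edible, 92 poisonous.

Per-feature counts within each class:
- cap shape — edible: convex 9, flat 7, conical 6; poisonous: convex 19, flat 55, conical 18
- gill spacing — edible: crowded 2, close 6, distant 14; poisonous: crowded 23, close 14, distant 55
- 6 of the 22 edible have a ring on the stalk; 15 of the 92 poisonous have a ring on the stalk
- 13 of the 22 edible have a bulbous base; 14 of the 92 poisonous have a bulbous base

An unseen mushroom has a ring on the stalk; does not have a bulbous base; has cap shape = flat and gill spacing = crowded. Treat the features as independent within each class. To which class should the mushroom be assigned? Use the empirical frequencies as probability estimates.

edible: (22/114) × (7/22) × (2/22) × (6/22) × (9/22) ≈ 0.0006228
poisonous: (92/114) × (55/92) × (23/92) × (15/92) × (78/92) ≈ 0.0166728
Highest score → poisonous.

poisonous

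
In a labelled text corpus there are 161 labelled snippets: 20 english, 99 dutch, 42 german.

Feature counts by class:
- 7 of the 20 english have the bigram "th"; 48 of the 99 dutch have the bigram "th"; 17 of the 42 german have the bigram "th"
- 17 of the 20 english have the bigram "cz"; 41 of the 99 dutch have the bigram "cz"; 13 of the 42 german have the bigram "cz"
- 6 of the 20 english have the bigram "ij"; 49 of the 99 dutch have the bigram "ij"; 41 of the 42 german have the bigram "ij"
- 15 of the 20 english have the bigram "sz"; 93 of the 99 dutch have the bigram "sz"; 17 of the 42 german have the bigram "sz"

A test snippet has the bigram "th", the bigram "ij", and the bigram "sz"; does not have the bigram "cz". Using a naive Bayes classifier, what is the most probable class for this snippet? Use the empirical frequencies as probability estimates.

english: (20/161) × (7/20) × (3/20) × (6/20) × (15/20) ≈ 0.00146739
dutch: (99/161) × (48/99) × (58/99) × (49/99) × (93/99) ≈ 0.0812114
german: (42/161) × (17/42) × (29/42) × (41/42) × (17/42) ≈ 0.0288075
Highest score → dutch.

dutch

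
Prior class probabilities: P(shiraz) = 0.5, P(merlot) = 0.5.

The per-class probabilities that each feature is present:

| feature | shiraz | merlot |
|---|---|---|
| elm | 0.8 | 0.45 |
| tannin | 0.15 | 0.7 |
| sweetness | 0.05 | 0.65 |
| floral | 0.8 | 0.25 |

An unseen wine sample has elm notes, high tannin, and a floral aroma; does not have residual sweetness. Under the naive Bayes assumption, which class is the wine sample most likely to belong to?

shiraz: 0.5 × 0.8 × 0.15 × (1−0.05) × 0.8 = 0.0456
merlot: 0.5 × 0.45 × 0.7 × (1−0.65) × 0.25 = 0.01378125
Highest score → shiraz.

shiraz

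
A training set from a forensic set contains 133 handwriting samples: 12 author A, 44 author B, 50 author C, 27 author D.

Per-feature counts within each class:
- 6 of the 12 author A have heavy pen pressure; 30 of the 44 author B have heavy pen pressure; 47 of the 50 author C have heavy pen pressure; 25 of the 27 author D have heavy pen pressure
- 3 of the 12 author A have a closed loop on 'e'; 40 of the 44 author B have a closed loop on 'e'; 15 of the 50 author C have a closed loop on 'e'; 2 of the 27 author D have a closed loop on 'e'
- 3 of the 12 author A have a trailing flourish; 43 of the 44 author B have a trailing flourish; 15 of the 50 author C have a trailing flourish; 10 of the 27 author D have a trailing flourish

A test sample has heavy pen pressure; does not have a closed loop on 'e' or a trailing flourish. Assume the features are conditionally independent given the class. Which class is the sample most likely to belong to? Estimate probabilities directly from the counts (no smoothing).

author A: (12/133) × (6/12) × (9/12) × (9/12) ≈ 0.0253759
author B: (44/133) × (30/44) × (4/44) × (1/44) ≈ 0.000466041
author C: (50/133) × (47/50) × (35/50) × (35/50) ≈ 0.173158
author D: (27/133) × (25/27) × (25/27) × (17/27) ≈ 0.109585
Highest score → author C.

author C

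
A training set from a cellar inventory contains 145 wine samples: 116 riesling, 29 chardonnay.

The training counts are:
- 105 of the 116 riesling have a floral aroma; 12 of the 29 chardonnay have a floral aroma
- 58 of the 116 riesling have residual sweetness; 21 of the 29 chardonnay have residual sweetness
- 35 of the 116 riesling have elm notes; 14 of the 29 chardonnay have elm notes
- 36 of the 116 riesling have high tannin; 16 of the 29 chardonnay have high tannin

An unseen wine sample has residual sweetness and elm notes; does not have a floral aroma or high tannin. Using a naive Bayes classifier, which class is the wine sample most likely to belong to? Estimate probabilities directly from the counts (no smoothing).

chardonnay

riesling: (116/145) × (11/116) × (58/116) × (35/116) × (80/116) ≈ 0.0078929
chardonnay: (29/145) × (17/29) × (21/29) × (14/29) × (13/29) ≈ 0.0183729
Highest score → chardonnay.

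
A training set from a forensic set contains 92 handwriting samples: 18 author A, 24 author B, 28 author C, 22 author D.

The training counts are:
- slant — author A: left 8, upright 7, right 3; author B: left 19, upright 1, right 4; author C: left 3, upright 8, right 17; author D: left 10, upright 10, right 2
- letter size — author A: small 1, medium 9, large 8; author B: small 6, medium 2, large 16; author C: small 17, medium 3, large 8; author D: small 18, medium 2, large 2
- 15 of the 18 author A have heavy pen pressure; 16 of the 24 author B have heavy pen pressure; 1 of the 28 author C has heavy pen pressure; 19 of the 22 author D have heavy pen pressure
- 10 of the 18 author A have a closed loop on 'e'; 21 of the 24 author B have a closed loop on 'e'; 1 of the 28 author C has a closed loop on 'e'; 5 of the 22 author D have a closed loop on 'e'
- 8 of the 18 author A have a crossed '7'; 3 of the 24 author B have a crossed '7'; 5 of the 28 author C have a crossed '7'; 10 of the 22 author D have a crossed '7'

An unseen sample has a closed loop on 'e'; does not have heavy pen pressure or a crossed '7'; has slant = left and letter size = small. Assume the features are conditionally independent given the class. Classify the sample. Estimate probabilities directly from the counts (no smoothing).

author A: (18/92) × (8/18) × (1/18) × (3/18) × (10/18) × (10/18) ≈ 0.000248504
author B: (24/92) × (19/24) × (6/24) × (8/24) × (21/24) × (21/24) ≈ 0.0131765
author C: (28/92) × (3/28) × (17/28) × (27/28) × (1/28) × (23/28) ≈ 0.000560069
author D: (22/92) × (10/22) × (18/22) × (3/22) × (5/22) × (12/22) ≈ 0.00150337
Highest score → author B.

author B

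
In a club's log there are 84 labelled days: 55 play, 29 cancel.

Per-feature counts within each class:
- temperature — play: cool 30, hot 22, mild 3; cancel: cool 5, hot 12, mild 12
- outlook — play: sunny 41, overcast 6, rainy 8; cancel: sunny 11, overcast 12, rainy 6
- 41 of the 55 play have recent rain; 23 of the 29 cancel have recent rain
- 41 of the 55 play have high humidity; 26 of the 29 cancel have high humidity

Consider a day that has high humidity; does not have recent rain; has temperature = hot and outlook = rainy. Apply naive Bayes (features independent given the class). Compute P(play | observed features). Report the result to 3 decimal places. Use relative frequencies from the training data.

play: (55/84) × (22/55) × (8/55) × (14/55) × (41/55) ≈ 0.00722865
cancel: (29/84) × (12/29) × (6/29) × (6/29) × (26/29) ≈ 0.00548257
P(play | x) = 0.00722865 / 0.01271122 ≈ 0.569

0.569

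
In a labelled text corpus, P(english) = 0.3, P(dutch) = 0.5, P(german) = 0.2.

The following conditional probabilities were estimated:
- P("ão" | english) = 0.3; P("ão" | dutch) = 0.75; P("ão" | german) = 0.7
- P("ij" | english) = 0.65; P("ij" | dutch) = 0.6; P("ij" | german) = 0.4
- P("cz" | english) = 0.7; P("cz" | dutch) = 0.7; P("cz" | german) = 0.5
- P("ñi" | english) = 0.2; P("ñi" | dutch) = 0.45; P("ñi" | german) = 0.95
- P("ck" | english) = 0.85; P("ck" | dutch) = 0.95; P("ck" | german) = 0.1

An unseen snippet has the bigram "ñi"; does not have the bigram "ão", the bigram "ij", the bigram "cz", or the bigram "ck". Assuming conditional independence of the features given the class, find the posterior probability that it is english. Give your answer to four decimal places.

english: 0.3 × (1−0.3) × (1−0.65) × (1−0.7) × 0.2 × (1−0.85) = 0.0006615
dutch: 0.5 × (1−0.75) × (1−0.6) × (1−0.7) × 0.45 × (1−0.95) = 0.0003375
german: 0.2 × (1−0.7) × (1−0.4) × (1−0.5) × 0.95 × (1−0.1) = 0.01539
P(english | x) = 0.0006615 / 0.016389 ≈ 0.0404

0.0404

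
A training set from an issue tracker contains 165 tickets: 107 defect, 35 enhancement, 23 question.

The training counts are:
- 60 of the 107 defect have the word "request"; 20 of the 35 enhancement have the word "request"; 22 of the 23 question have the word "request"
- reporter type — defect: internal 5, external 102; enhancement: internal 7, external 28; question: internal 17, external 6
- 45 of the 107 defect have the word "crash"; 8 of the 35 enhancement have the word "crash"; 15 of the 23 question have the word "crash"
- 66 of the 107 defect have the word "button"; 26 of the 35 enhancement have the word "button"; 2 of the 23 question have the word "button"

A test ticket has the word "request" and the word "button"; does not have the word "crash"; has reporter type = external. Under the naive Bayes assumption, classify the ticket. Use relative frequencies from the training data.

defect: (107/165) × (60/107) × (102/107) × (62/107) × (66/107) ≈ 0.123894
enhancement: (35/165) × (20/35) × (28/35) × (27/35) × (26/35) ≈ 0.0555696
question: (23/165) × (22/23) × (6/23) × (8/23) × (2/23) ≈ 0.00105203
Highest score → defect.

defect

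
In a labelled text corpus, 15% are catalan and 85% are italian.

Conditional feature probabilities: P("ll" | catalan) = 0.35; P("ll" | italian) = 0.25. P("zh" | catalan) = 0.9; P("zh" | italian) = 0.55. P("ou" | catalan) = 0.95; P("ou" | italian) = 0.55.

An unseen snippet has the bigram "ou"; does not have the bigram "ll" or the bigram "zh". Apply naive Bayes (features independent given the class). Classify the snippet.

catalan: 0.15 × (1−0.35) × (1−0.9) × 0.95 = 0.0092625
italian: 0.85 × (1−0.25) × (1−0.55) × 0.55 = 0.15778125
Highest score → italian.

italian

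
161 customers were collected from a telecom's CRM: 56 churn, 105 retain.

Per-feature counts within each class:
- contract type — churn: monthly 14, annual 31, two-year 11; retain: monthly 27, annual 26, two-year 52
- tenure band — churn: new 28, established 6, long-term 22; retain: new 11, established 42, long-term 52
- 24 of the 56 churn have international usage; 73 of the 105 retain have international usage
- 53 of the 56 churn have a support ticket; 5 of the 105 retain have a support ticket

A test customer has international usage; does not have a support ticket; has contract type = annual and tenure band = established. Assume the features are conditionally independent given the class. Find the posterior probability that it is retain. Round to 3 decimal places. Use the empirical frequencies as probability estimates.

0.989

churn: (56/161) × (31/56) × (6/56) × (24/56) × (3/56) ≈ 0.000473648
retain: (105/161) × (26/105) × (42/105) × (73/105) × (100/105) ≈ 0.0427712
P(retain | x) = 0.0427712 / 0.043244848 ≈ 0.989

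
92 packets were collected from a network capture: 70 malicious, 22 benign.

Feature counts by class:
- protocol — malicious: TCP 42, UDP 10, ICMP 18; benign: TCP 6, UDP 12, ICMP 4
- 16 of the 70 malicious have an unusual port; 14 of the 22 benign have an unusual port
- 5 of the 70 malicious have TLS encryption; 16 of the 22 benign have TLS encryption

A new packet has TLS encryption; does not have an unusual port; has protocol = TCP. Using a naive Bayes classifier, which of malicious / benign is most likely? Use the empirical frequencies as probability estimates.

malicious: (70/92) × (42/70) × (54/70) × (5/70) ≈ 0.0251553
benign: (22/92) × (6/22) × (8/22) × (16/22) ≈ 0.0172476
Highest score → malicious.

malicious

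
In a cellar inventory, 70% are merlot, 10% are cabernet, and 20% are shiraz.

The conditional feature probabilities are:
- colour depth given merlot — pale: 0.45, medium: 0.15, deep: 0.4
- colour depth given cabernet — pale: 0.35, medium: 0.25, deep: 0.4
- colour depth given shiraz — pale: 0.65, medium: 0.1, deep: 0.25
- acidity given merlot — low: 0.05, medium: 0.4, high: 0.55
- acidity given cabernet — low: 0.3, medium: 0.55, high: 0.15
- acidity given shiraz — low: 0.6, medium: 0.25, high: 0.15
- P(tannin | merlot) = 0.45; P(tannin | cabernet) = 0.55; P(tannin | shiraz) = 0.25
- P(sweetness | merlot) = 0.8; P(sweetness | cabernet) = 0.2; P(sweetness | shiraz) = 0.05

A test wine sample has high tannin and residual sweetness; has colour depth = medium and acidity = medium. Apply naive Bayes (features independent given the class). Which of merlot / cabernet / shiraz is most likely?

merlot: 0.7 × 0.15 × 0.4 × 0.45 × 0.8 = 0.01512
cabernet: 0.1 × 0.25 × 0.55 × 0.55 × 0.2 = 0.0015125
shiraz: 0.2 × 0.1 × 0.25 × 0.25 × 0.05 = 0.0000625
Highest score → merlot.

merlot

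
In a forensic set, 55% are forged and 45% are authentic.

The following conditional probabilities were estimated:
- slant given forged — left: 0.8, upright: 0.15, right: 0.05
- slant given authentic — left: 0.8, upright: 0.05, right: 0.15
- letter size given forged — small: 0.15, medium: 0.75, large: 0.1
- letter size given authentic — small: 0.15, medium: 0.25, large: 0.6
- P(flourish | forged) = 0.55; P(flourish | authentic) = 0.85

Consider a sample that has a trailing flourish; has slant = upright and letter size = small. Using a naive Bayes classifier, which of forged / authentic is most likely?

forged

forged: 0.55 × 0.15 × 0.15 × 0.55 = 0.00680625
authentic: 0.45 × 0.05 × 0.15 × 0.85 = 0.00286875
Highest score → forged.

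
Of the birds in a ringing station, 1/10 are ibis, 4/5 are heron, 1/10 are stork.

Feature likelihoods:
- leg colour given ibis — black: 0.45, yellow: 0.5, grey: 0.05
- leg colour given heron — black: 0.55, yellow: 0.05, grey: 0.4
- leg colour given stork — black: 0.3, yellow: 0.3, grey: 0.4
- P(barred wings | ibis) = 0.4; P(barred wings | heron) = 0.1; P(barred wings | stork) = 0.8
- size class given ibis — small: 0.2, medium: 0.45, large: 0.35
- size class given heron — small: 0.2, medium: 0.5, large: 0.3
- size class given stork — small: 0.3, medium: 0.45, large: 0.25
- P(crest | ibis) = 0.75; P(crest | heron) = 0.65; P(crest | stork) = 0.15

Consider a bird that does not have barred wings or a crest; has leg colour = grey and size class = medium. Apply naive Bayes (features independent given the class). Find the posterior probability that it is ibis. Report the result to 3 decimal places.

ibis: 0.1 × 0.05 × (1−0.4) × 0.45 × (1−0.75) = 0.0003375
heron: 0.8 × 0.4 × (1−0.1) × 0.5 × (1−0.65) = 0.0504
stork: 0.1 × 0.4 × (1−0.8) × 0.45 × (1−0.15) = 0.00306
P(ibis | x) = 0.0003375 / 0.0537975 ≈ 0.006

0.006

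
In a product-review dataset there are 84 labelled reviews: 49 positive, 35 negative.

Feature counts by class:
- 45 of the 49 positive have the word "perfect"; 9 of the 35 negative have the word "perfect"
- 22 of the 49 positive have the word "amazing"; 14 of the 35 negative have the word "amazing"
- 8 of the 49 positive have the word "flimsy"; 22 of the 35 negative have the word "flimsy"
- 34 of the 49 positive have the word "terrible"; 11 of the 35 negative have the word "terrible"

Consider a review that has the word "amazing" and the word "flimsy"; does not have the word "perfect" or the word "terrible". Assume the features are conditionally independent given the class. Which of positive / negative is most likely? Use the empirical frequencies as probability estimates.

positive: (49/84) × (4/49) × (22/49) × (8/49) × (15/49) ≈ 0.00106855
negative: (35/84) × (26/35) × (14/35) × (22/35) × (24/35) ≈ 0.0533644
Highest score → negative.

negative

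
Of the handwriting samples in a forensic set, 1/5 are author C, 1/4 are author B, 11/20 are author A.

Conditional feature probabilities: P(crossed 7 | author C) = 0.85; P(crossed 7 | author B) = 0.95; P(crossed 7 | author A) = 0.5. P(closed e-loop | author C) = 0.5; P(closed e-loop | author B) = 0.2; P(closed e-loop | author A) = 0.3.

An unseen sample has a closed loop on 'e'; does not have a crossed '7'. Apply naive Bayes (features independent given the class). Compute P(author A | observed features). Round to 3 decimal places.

0.825

author C: 0.2 × (1−0.85) × 0.5 = 0.015
author B: 0.25 × (1−0.95) × 0.2 = 0.0025
author A: 0.55 × (1−0.5) × 0.3 = 0.0825
P(author A | x) = 0.0825 / 0.1 ≈ 0.825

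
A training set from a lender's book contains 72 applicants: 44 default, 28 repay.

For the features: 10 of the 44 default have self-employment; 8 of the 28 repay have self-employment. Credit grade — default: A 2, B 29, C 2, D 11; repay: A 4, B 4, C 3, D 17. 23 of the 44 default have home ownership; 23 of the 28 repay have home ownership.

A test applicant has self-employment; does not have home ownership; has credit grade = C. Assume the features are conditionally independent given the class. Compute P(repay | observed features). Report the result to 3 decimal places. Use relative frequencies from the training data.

0.414

default: (44/72) × (10/44) × (2/44) × (21/44) ≈ 0.00301309
repay: (28/72) × (8/28) × (3/28) × (5/28) ≈ 0.00212585
P(repay | x) = 0.00212585 / 0.00513894 ≈ 0.414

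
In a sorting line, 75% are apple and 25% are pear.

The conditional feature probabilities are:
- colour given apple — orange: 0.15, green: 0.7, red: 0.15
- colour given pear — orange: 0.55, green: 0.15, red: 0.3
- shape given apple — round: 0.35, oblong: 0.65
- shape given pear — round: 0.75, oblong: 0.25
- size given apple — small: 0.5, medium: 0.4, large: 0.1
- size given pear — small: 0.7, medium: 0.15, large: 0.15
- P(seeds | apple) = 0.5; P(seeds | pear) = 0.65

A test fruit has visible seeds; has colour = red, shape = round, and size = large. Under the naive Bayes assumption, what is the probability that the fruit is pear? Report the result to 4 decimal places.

0.7358

apple: 0.75 × 0.15 × 0.35 × 0.1 × 0.5 = 0.00196875
pear: 0.25 × 0.3 × 0.75 × 0.15 × 0.65 = 0.005484375
P(pear | x) = 0.005484375 / 0.007453125 ≈ 0.7358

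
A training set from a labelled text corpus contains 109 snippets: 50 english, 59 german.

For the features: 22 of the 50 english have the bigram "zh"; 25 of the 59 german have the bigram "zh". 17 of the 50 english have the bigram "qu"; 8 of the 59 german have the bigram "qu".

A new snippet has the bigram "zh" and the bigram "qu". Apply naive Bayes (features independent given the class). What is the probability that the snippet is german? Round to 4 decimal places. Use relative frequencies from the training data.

english: (50/109) × (22/50) × (17/50) ≈ 0.0686239
german: (59/109) × (25/59) × (8/59) ≈ 0.0310994
P(german | x) = 0.0310994 / 0.0997233 ≈ 0.3119

0.3119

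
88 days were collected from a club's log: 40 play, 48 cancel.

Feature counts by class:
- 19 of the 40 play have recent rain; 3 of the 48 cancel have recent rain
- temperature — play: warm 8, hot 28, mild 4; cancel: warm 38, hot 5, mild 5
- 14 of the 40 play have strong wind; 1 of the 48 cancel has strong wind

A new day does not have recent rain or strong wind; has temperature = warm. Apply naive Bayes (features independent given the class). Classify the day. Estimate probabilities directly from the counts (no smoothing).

cancel

play: (40/88) × (21/40) × (8/40) × (26/40) ≈ 0.0310227
cancel: (48/88) × (45/48) × (38/48) × (47/48) ≈ 0.396396
Highest score → cancel.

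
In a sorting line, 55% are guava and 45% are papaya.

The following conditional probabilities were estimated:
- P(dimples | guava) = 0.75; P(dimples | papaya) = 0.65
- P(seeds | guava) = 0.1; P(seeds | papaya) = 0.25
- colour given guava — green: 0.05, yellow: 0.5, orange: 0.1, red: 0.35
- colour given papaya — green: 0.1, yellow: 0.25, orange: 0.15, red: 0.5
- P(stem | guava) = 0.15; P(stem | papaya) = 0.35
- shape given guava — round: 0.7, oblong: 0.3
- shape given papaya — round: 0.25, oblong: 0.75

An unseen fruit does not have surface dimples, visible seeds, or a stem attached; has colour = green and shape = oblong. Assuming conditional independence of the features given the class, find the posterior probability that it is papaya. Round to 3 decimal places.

guava: 0.55 × (1−0.75) × (1−0.1) × 0.05 × (1−0.15) × 0.3 = 0.0015778125
papaya: 0.45 × (1−0.65) × (1−0.25) × 0.1 × (1−0.35) × 0.75 = 0.00575859375
P(papaya | x) = 0.00575859375 / 0.00733640625 ≈ 0.785

0.785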